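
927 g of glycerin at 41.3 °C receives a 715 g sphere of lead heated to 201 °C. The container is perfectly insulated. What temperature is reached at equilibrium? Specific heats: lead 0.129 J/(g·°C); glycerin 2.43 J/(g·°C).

T_f ≈ 47.6 °C

Setting the total heat transfer to zero:
715×0.129×(T − 201) + 927×2.43×(T − 41.3) = 0
92.23(T − 201) + 2252.6(T − 41.3) = 0
(92.23 + 2252.6) T = 92.23×201 + 2252.6×41.3
T ≈ 47.58 °C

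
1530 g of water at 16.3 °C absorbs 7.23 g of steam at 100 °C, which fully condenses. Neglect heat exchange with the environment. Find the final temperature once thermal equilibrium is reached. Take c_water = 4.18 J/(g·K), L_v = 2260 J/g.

Energy conservation, ΣQ = 0:
steam→water at 100 °C releases m L_v = 7.23·2260 = 16340
  condensate cools 100→T: 7.23·4.18·(T − 100) = 30.22(T − 100)
  water warms: 1530·4.18·(T − 16.3) = 6395.4(T − 16.3)
6425.6 T = 16340 + 3022.1 + 104245 = 123607
T ≈ 19.24 °C, under the boiling point, so the assumption holds.

T_f ≈ 19.2 °C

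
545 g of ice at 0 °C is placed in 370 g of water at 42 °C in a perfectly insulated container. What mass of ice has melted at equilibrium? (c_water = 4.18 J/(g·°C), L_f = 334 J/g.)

m_melted ≈ 194 g

Heat available from the water dropping to 0 °C: 370×4.18×42 = 64957 J.
Melting all 545 g of ice would need 545×334 = 182030 J.
Since 64957 < 182030 J, not all the ice melts; equilibrium is at 0 °C.
Mass melted = 64957/334 ≈ 194.5 g.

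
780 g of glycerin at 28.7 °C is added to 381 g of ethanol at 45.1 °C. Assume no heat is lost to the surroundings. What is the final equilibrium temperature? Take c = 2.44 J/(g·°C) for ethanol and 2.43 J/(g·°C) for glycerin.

T_f = Σ m_i c_i T_i / Σ m_i c_i:
T_f = (929.64*45.1 + 1895.4*28.7) / (929.64 + 1895.4)
    = 96325 / 2825 ≈ 34.10 °C

T_f ≈ 34.1 °C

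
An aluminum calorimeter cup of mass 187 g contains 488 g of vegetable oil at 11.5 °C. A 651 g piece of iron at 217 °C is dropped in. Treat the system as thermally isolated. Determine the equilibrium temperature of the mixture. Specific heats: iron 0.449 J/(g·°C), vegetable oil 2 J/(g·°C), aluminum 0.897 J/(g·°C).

Energy conservation, ΣQ = 0:
651*0.449*(T − 217) + 488*2*(T − 11.5) + 187*0.897*(T − 11.5) = 0
1436 T = 76582
T ≈ 53.33 °C

T_f ≈ 53.3 °C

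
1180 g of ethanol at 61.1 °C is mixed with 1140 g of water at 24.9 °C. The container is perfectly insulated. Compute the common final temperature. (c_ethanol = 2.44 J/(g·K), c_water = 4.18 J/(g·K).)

T_f ≈ 38.5 °C

Conservation of energy gives ΣQ = 0:
1180×2.44×(T − 61.1) + 1140×4.18×(T − 24.9) = 0
(2879.2 + 4765.2) T = 2879.2×61.1 + 4765.2×24.9
T = 294573/7644.4 ≈ 38.53 °C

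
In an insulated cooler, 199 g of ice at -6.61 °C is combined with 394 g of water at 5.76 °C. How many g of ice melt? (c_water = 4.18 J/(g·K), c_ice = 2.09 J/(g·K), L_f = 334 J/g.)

Water can give up m c ΔT = 394×4.18×5.76 = 9486.3 J before reaching 0 °C.
Of that, 199×2.09×6.61 = 2749.2 J goes to bring the ice to 0 °C, leaving 6737.1 J.
Melting all 199 g of ice would need 199×334 = 66466 J.
6737.1 J < 66466 J, so only part of the ice melts and the system sits at 0 °C.
Mass melted = 6737.1/334 ≈ 20.17 g.

m_melted ≈ 20.2 g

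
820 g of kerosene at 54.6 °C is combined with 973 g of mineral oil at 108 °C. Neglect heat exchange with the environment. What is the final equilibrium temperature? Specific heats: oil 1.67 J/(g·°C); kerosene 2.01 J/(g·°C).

T_f ≈ 81.1 °C

With ΣQ=0 the equilibrium temperature is the m·c-weighted mean:
T_f = (1624.9*108 + 1648.2*54.6) / (1624.9 + 1648.2)
    = 265482 / 3273.1 ≈ 81.11 °C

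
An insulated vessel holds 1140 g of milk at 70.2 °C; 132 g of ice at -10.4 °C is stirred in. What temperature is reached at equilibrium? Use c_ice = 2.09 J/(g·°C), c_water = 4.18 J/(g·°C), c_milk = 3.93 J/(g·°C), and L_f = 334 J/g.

Net heat exchanged in the isolated system is zero:
warm ice to 0 °C: 132·2.09·(0 − (-10.4)) = 2869.2
  melt ice: 132·334 = 44088
  meltwater 0→T: 132·4.18·T = 551.76 T
  milk cools: 1140·3.93·(T − 70.2) = 4480.2(T − 70.2)
5032 T = 314510 − 46957 = 267553
T ≈ 53.17 °C (positive, so assuming full melt was valid).

T_f ≈ 53.2 °C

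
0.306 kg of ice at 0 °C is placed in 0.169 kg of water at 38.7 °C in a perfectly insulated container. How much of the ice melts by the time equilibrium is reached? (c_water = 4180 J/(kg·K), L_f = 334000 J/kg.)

m_melted ≈ 0.0819 kg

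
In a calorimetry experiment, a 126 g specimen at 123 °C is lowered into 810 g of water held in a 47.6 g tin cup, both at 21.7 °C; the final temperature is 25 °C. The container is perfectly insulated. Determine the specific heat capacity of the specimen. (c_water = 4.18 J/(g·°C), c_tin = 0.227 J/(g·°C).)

Taking heat into each body as positive, Σ m c ΔT = 0:
126·c·(25 − 123) + 810·4.18·(25 − 21.7) + 47.6·0.227·(25 − 21.7) = 0
-12348 c = -11209
c = -11209/-12348 ≈ 0.9077 J/(g·°C)

c ≈ 0.908 J/(g·°C)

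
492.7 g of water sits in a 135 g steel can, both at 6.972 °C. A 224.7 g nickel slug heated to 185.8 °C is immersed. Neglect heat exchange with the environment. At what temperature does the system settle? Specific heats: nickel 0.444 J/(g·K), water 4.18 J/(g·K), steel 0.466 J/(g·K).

Heat gained plus heat lost sum to zero:
224.7×0.444×(T − 185.8) + 492.7×4.18×(T − 6.972) + 135×0.466×(T − 6.972) = 0
99.77(T − 185.8) + 2059.5(T − 6.972) + 62.91(T − 6.972) = 0
(99.77 + 2059.5 + 62.91) T = 99.77×185.8 + 2059.5×6.972 + 62.91×6.972
T = 33334/2222.2 ≈ 15.00 °C

T_f ≈ 15.0 °C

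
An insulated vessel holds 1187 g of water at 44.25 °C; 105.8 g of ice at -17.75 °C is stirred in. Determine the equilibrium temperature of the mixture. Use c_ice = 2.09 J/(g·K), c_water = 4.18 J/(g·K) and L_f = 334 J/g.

T_f ≈ 33.4 °C

Energy balance with sensible and latent terms:
warm ice to 0 °C: 105.8·2.09·(0 − (-17.75)) = 3924.9
  latent heat to melt: 105.8·334 = 35337
  warm the meltwater: 442.24 T
  water cools: 1187·4.18·(T − 44.25) = 4961.7(T − 44.25)
5403.9 T = 219553 − 39262 = 180291
T ≈ 33.36 °C (positive, so assuming full melt was valid).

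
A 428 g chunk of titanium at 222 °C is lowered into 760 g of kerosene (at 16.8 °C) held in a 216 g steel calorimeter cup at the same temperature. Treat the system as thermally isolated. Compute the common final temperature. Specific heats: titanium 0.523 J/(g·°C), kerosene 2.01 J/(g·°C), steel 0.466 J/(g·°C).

T_f ≈ 41.6 °C

Setting the total heat transfer to zero:
428·0.523·(T − 222) + 760·2.01·(T − 16.8) + 216·0.466·(T − 16.8) = 0
(223.84 + 1527.6 + 100.66) T = 223.84·222 + 1527.6·16.8 + 100.66·16.8
T = 77048 / 1852.1 = 41.6 °C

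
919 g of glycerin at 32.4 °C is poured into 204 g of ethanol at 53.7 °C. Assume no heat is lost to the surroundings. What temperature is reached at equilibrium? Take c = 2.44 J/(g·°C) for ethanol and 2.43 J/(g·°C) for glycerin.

T_f ≈ 36.3 °C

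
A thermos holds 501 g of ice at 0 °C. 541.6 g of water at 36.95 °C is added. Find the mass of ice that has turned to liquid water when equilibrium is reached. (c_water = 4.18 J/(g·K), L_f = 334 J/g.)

Cooling the water to 0 °C releases 541.6×4.18×36.95 = 83651 J.
Melting all 501 g of ice would need 501×334 = 167334 J.
Since 83651 < 167334 J, not all the ice melts; equilibrium is at 0 °C.
Mass melted = 83651/334 ≈ 250.5 g.

m_melted ≈ 250 g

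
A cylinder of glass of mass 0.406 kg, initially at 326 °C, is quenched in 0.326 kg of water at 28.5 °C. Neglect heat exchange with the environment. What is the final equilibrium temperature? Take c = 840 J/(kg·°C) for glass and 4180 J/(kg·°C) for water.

T_f ≈ 88.1 °C

Let T be the final temperature. ΣQ_i = 0:
0.406*840*(T − 326) + 0.326*4180*(T − 28.5) = 0
(341.04 + 1362.7) T = 341.04*326 + 1362.7*28.5
T = 150015 / 1703.7 = 88.1 °C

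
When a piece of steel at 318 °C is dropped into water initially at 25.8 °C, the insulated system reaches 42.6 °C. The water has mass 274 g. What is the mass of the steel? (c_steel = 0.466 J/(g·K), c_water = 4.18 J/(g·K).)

m ≈ 150 g

Heat lost by the steel = heat gained by the water:
m×0.466×(318 − 42.6) = 274×4.18×(42.6 − 25.8)
128.34 m = 19241  ⇒  m ≈ 149.9 g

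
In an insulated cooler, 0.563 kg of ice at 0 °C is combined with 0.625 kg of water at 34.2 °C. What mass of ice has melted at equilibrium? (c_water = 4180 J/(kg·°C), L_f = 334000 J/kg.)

m_melted ≈ 0.268 kg

Heat available from the water dropping to 0 °C: 0.625×4180×34.2 = 89348 J.
Melting all 0.563 kg of ice would need 0.563×334000 = 188042 J.
That's not enough to melt it all — equilibrium is at 0 °C with ice remaining.
m_melt = 89348 / L_f = 0.2675 kg.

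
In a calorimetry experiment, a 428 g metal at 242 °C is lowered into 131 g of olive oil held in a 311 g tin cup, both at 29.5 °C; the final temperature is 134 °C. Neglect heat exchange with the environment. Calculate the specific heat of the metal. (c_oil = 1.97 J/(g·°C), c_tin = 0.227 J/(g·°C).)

c ≈ 0.743 J/(g·°C)

Heat gained plus heat lost sum to zero:
428×c×(134 − 242) + 131×1.97×(134 − 29.5) + 311×0.227×(134 − 29.5) = 0
-46224 c = -34346
c = -34346/-46224 ≈ 0.743 J/(g·°C)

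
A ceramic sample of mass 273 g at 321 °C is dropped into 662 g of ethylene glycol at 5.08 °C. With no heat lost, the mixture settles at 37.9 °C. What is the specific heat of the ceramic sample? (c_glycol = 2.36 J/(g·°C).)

c ≈ 0.663 J/(g·°C)

Taking heat into each body as positive, Σ m c ΔT = 0:
273×c×(37.9 − 321) + 662×2.36×(37.9 − 5.08) = 0
-77286 c = -51275
c = -51275/-77286 ≈ 0.6634 J/(g·°C)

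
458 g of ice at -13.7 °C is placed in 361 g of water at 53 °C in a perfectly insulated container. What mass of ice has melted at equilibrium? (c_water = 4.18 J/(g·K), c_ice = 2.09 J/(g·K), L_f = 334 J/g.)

m_melted ≈ 200 g

Heat available from the water dropping to 0 °C: 361·4.18·53 = 79976 J.
Warming the ice to 0 °C takes 458·2.09·13.7 = 13114 J, leaving 66862 J for melting.
To melt every bit of ice: 458·334 = 152972 J.
That's not enough to melt it all — equilibrium is at 0 °C with ice remaining.
m_melted·334 = 66862  ⇒  m_melted ≈ 200.2 g.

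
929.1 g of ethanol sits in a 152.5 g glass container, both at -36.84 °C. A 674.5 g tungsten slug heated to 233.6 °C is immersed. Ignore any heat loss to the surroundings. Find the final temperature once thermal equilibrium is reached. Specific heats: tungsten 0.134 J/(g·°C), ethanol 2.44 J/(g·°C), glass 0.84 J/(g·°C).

Net heat exchanged in the isolated system is zero:
674.5×0.134×(T − 233.6) + 929.1×2.44×(T − (-36.84)) + 152.5×0.84×(T − (-36.84)) = 0
90.38(T − 233.6) + 2267(T − (-36.84)) + 128.1(T − (-36.84)) = 0
2485.5 T = -67122
T ≈ -27.01 °C

T_f ≈ -27.0 °C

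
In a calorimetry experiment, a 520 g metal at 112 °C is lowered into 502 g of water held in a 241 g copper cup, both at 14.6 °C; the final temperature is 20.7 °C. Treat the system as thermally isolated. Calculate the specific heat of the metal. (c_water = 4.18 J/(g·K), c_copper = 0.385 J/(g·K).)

c ≈ 0.282 J/(g·K)

Let T be the final temperature. ΣQ_i = 0:
520·c·(20.7 − 112) + 502·4.18·(20.7 − 14.6) + 241·0.385·(20.7 − 14.6) = 0
-47476 c = -13366
c = -13366/-47476 ≈ 0.2815 J/(g·K)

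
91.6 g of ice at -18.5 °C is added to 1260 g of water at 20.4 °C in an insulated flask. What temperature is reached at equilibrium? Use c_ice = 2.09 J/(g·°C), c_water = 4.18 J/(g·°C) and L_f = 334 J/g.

Sum of m c ΔT and latent-heat terms is zero:
ice -18.5→0 °C: 91.6·2.09·18.5 = 3541.7
  latent heat to melt: 91.6·334 = 30594
  meltwater 0→T: 91.6·4.18·T = 382.89 T
  water: 5266.8(T − 20.4)
5649.7 T = 107443 − 34136 = 73307
T ≈ 12.98 °C (positive, so assuming full melt was valid).

T_f ≈ 13.0 °C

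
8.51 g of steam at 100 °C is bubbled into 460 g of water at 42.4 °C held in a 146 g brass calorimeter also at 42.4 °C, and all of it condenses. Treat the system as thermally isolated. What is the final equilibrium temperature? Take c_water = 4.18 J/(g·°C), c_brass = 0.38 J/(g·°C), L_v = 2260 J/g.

Energy balance with sensible and latent terms:
steam→water at 100 °C releases m L_v = 8.51×2260 = 19233
  condensate cools 100→T: 8.51×4.18×(T − 100) = 35.57(T − 100)
  water warms: 460×4.18×(T − 42.4) = 1922.8(T − 42.4)
  cup: 55.48(T − 42.4)
2013.9 T = 19233 + 3557.2 + 83879 = 106669
T ≈ 52.97 °C (< 100 °C, so full condensation is consistent).

T_f ≈ 53.0 °C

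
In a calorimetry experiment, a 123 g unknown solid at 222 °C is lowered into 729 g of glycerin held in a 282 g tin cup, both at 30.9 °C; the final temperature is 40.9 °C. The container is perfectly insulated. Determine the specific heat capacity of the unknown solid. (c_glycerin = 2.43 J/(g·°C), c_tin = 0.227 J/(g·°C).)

Energy conservation, ΣQ = 0:
123×c×(40.9 − 222) + 729×2.43×(40.9 − 30.9) + 282×0.227×(40.9 − 30.9) = 0
-22275 c = -18355
c = -18355/-22275 ≈ 0.824 J/(g·°C)

c ≈ 0.824 J/(g·°C)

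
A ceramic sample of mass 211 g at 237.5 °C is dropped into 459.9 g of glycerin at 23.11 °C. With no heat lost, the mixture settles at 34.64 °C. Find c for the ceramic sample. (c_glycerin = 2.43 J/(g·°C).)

Energy conservation, ΣQ = 0:
211·c·(34.64 − 237.5) + 459.9·2.43·(34.64 − 23.11) = 0
-42803 c = -12885
c = -12885/-42803 ≈ 0.301 J/(g·°C)

c ≈ 0.301 J/(g·°C)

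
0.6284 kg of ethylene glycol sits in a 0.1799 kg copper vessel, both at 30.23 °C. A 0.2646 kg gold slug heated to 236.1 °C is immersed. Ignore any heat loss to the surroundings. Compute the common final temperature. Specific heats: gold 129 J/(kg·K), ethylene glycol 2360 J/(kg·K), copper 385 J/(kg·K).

With ΣQ=0 the equilibrium temperature is the m·c-weighted mean:
T_f = (34.13*236.1 + 1483*30.23 + 69.26*30.23) / (34.13 + 1483 + 69.26)
    = 54984 / 1586.4 ≈ 34.66 °C

T_f ≈ 34.7 °C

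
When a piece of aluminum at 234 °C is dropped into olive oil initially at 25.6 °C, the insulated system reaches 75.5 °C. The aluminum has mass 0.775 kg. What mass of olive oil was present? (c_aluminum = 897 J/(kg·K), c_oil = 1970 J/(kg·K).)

m ≈ 1.12 kg

Heat lost by the aluminum = heat gained by the oil:
0.775·897·(234 − 75.5) = m·1970·(75.5 − 25.6)
98303 m = 110185  ⇒  m ≈ 1.121 kg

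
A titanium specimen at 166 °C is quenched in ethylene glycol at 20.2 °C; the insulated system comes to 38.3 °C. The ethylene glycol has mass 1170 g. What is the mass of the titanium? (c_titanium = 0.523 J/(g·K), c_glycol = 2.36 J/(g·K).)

Heat lost by the titanium = heat gained by the glycol:
m×0.523×(166 − 38.3) = 1170×2.36×(38.3 − 20.2)
66.79 m = 49978  ⇒  m ≈ 748.3 g

m ≈ 748 g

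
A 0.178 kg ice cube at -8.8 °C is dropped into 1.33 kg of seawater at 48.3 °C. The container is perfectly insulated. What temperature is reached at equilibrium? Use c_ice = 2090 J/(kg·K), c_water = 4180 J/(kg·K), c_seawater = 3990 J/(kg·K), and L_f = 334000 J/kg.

T_f ≈ 32.0 °C

Energy conservation, ΣQ = 0:
warm ice to 0 °C: 0.178·2090·(0 − (-8.8)) = 3273.8; melt ice: 0.178·334000 = 59452; warm the meltwater: 744.04 T; seawater: 5306.7(T − 48.3)
6050.7 T = 256314 − 62726 = 193588
T ≈ 31.99 °C. Since T > 0 °C, the all-ice-melts assumption holds.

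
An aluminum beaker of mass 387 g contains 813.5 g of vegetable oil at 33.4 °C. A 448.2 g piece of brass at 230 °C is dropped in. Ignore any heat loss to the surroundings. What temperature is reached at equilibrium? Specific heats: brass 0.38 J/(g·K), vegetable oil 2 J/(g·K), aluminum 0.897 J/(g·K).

T_f ≈ 49.0 °C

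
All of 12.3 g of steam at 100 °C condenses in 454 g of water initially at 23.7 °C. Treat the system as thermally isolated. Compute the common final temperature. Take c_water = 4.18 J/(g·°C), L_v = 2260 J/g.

Setting the total heat transfer to zero:
condense steam: −12.3·2260 = −27798
  condensate cools 100→T: 12.3·4.18·(T − 100) = 51.41(T − 100)
  water warms: 454·4.18·(T − 23.7) = 1897.7(T − 23.7)
1949.1 T = 27798 + 5141.4 + 44976 = 77915
T ≈ 39.97 °C — below 100 °C, confirming all the steam condensed.

T_f ≈ 40.0 °C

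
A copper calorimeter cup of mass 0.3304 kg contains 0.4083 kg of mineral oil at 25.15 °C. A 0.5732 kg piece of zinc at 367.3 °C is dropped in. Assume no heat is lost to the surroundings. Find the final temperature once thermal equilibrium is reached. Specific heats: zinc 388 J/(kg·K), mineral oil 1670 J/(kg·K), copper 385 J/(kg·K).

T_f ≈ 98.9 °C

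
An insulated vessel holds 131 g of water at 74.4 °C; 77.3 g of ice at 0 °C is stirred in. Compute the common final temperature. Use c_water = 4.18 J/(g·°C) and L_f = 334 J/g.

Heat gained plus heat lost sum to zero:
latent heat to melt: 77.3×334 = 25818; warm the meltwater: 323.11 T; water: 547.58(T − 74.4)
870.69 T = 40740 − 25818 = 14922
T ≈ 17.14 °C. Since T > 0 °C, the all-ice-melts assumption holds.

T_f ≈ 17.1 °C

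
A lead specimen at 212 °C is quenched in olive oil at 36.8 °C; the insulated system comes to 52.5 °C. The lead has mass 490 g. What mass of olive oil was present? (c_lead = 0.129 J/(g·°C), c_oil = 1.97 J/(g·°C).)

m ≈ 326 g

Energy conservation, ΣQ = 0:
490×0.129×(52.5 − 212) + m×1.97×(52.5 − 36.8) = 0
30.93 m = 10082
m = 10082/30.93 ≈ 326 g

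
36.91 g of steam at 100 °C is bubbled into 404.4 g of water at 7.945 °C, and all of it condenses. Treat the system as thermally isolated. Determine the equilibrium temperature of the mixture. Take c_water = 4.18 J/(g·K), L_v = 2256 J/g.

T_f ≈ 60.8 °C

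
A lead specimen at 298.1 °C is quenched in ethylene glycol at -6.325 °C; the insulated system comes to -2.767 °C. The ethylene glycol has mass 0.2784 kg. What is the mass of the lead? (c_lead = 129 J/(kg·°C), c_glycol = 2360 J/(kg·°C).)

m ≈ 0.0602 kg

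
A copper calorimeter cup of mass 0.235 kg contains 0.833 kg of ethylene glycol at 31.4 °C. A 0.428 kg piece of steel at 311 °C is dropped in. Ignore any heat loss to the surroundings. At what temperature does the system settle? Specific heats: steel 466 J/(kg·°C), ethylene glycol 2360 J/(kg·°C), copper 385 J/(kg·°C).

T_f is the heat-capacity-weighted average of the initial temperatures:
T_f = (199.45*311 + 1965.9*31.4 + 90.47*31.4) / (199.45 + 1965.9 + 90.47)
    = 126598 / 2255.8 ≈ 56.12 °C

T_f ≈ 56.1 °C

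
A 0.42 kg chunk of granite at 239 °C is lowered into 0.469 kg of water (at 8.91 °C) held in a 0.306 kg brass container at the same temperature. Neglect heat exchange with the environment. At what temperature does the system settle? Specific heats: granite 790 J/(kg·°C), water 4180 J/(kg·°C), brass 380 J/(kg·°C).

T_f ≈ 40.6 °C

Let T be the final temperature. ΣQ_i = 0:
0.42·790·(T − 239) + 0.469·4180·(T − 8.91) + 0.306·380·(T − 8.91) = 0
(331.8 + 1960.4 + 116.28) T = 331.8·239 + 1960.4·8.91 + 116.28·8.91
T = 97804 / 2408.5 = 40.6 °C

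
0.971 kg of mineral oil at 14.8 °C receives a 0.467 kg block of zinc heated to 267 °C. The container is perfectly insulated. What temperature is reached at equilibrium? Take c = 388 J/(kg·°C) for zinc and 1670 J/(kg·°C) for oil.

T_f ≈ 40.1 °C

Setting the total heat transfer to zero:
0.467*388*(T − 267) + 0.971*1670*(T − 14.8) = 0
(181.2 + 1621.6) T = 181.2*267 + 1621.6*14.8
T ≈ 40.15 °C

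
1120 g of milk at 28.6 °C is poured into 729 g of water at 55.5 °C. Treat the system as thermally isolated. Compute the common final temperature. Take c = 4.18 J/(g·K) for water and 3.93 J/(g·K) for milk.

T_f ≈ 39.6 °C

T_f is the heat-capacity-weighted average of the initial temperatures:
T_f = (3047.2×55.5 + 4401.6×28.6) / (3047.2 + 4401.6)
    = 295006 / 7448.8 ≈ 39.60 °C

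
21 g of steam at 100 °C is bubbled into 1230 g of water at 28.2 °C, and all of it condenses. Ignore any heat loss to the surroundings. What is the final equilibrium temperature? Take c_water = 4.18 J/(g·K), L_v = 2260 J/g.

T_f ≈ 38.5 °C

Energy balance with sensible and latent terms:
steam→water at 100 °C releases m L_v = 21·2260 = 47460
  condensed water 100 °C→T: 87.78(T − 100)
  water warms: 1230·4.18·(T − 28.2) = 5141.4(T − 28.2)
5229.2 T = 47460 + 8778 + 144987 = 201225
T ≈ 38.48 °C — below 100 °C, confirming all the steam condensed.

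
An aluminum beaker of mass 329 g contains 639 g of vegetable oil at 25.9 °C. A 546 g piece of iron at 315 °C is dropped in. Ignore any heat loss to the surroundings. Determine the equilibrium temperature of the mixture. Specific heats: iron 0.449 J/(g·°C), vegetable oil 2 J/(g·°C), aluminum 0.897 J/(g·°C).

T_f ≈ 64.9 °C

T_f = Σ m_i c_i T_i / Σ m_i c_i:
T_f = (245.15·315 + 1278·25.9 + 295.11·25.9) / (245.15 + 1278 + 295.11)
    = 117967 / 1818.3 ≈ 64.88 °C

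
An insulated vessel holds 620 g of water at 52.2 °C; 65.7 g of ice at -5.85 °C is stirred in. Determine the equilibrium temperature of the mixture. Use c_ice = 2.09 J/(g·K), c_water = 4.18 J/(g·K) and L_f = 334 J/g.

T_f ≈ 39.3 °C

Energy balance with sensible and latent terms:
ice -5.85→0 °C: 65.7×2.09×5.85 = 803.28; fusion: m_ice L_f = 65.7×334 = 21944; warm the meltwater: 274.63 T; water: 2591.6(T − 52.2)
2866.2 T = 135282 − 22747 = 112534
T ≈ 39.26 °C. Since T > 0 °C, the all-ice-melts assumption holds.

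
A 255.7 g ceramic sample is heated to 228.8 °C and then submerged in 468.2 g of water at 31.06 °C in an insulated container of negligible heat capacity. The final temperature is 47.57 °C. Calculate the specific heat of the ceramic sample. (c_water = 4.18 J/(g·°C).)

c ≈ 0.697 J/(g·°C)

m_s c (T_s − T_f) = m_water c_water (T_f − T_0):
255.7·c·(228.8 − 47.57) = 468.2·4.18·(47.57 − 31.06)
46341 c = 32311  ⇒  c ≈ 0.6973 J/(g·°C)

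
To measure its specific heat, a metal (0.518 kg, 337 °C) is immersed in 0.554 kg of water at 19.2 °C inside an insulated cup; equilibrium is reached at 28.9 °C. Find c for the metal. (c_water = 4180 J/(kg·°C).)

c ≈ 141 J/(kg·°C)

Net heat exchanged in the isolated system is zero:
0.518×c×(28.9 − 337) + 0.554×4180×(28.9 − 19.2) = 0
-159.6 c = -22462
c = -22462/-159.6 ≈ 140.7 J/(kg·°C)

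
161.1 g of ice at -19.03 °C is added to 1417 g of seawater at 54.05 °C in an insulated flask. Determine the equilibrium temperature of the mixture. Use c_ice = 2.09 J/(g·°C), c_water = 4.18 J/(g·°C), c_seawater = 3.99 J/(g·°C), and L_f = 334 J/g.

T_f ≈ 38.8 °C

Sum of m c ΔT and latent-heat terms is zero:
ice -19.03→0 °C: 161.1·2.09·19.03 = 6407.4; melt ice: 161.1·334 = 53807; warm the meltwater: 673.4 T; seawater: 5653.8(T − 54.05)
6327.2 T = 305590 − 60215 = 245375
T ≈ 38.78 °C (positive, so assuming full melt was valid).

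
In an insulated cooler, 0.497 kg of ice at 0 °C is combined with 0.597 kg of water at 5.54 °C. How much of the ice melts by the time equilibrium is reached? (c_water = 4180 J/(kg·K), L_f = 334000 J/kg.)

Heat available from the water dropping to 0 °C: 0.597·4180·5.54 = 13825 J.
Fully melting the ice requires m_ice L_f = 0.497·334000 = 165998 J.
Since 13825 < 165998 J, not all the ice melts; equilibrium is at 0 °C.
m_melt = 13825 / L_f = 0.04139 kg.

m_melted ≈ 0.0414 kg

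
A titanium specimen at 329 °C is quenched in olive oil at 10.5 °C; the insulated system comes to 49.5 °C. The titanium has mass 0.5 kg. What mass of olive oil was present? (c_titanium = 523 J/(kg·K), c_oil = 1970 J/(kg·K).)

Setting the total heat transfer to zero:
0.5×523×(49.5 − 329) + m×1970×(49.5 − 10.5) = 0
76830 m = 73089
m = 73089/76830 ≈ 0.9513 kg

m ≈ 0.951 kg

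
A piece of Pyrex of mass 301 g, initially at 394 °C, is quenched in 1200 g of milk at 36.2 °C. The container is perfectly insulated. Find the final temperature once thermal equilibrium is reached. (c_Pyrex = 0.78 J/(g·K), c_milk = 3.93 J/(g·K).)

Set heat shed by the hot body equal to heat absorbed by the cold body:
301·0.78·(394 − T) = 1200·3.93·(T − 36.2)
234.78(394 − T) = 4716(T − 36.2)
4950.8 T = 263223  ⇒  T ≈ 53.17 °C

T_f ≈ 53.2 °C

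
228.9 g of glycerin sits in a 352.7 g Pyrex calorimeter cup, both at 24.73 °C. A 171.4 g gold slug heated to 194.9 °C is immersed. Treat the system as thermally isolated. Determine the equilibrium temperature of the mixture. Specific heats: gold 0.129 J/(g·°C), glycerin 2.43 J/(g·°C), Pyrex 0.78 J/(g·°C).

T_f ≈ 29.1 °C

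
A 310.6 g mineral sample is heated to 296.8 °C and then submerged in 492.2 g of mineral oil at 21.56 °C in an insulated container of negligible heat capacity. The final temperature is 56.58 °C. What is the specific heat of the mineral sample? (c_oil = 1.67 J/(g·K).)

m_s c (T_s − T_f) = m_oil c_oil (T_f − T_0):
310.6×c×(296.8 − 56.58) = 492.2×1.67×(56.58 − 21.56)
74612 c = 28786  ⇒  c ≈ 0.3858 J/(g·K)

c ≈ 0.386 J/(g·K)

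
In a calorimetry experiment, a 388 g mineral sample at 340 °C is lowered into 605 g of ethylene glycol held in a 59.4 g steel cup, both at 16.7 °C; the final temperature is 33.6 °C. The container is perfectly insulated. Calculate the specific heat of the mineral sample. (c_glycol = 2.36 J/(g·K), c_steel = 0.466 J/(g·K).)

c ≈ 0.207 J/(g·K)

Taking heat into each body as positive, Σ m c ΔT = 0:
388·c·(33.6 − 340) + 605·2.36·(33.6 − 16.7) + 59.4·0.466·(33.6 − 16.7) = 0
-118883 c = -24598
c = -24598/-118883 ≈ 0.2069 J/(g·K)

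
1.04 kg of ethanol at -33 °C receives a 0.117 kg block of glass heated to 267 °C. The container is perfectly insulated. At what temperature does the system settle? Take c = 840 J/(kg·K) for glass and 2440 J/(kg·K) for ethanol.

T_f is the heat-capacity-weighted average of the initial temperatures:
T_f = (98.28·267 + 2537.6·(-33)) / (98.28 + 2537.6)
    = -57500 / 2635.9 ≈ -21.81 °C

T_f ≈ -21.8 °C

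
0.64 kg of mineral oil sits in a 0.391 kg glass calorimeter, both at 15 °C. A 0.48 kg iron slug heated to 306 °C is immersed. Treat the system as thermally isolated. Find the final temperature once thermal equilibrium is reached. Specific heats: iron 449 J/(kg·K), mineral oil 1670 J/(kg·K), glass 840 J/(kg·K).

Setting the total heat transfer to zero:
0.48·449·(T − 306) + 0.64·1670·(T − 15) + 0.391·840·(T − 15) = 0
215.52(T − 306) + 1068.8(T − 15) + 328.44(T − 15) = 0
(215.52 + 1068.8 + 328.44) T = 215.52·306 + 1068.8·15 + 328.44·15
T = 86908/1612.8 ≈ 53.89 °C

T_f ≈ 53.9 °C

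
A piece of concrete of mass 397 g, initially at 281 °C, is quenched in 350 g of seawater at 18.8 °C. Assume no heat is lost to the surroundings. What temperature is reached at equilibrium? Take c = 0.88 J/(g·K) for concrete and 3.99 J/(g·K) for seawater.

Net heat exchanged in the isolated system is zero:
397×0.88×(T − 281) + 350×3.99×(T − 18.8) = 0
349.36(T − 281) + 1396.5(T − 18.8) = 0
(349.36 + 1396.5) T = 349.36×281 + 1396.5×18.8
T ≈ 71.27 °C

T_f ≈ 71.3 °C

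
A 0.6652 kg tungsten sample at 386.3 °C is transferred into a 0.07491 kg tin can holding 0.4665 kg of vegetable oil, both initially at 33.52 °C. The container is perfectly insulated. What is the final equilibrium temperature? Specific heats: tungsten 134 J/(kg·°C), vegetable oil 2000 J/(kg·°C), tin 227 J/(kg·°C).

T_f ≈ 63.8 °C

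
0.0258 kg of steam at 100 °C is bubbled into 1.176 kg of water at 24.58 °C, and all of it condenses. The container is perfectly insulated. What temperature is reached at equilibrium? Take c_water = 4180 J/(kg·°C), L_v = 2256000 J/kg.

T_f ≈ 37.8 °C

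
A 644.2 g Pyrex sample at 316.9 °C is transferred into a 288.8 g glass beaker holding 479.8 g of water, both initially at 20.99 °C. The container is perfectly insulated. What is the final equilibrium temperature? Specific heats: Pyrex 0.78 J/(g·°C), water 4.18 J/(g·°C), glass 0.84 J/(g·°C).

T_f is the heat-capacity-weighted average of the initial temperatures:
T_f = (502.48*316.9 + 2005.6*20.99 + 242.59*20.99) / (502.48 + 2005.6 + 242.59)
    = 206423 / 2750.6 ≈ 75.05 °C

T_f ≈ 75.0 °C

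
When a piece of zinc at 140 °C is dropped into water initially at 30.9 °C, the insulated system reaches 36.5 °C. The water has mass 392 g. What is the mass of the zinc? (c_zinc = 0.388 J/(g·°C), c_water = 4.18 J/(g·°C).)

m ≈ 228 g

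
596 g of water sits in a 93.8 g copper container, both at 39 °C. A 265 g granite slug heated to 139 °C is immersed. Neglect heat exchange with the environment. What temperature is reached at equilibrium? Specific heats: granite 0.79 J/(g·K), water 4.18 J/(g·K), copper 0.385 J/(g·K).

T_f ≈ 46.6 °C

Let T be the final temperature. ΣQ_i = 0:
265×0.79×(T − 139) + 596×4.18×(T − 39) + 93.8×0.385×(T − 39) = 0
209.35(T − 139) + 2491.3(T − 39) + 36.11(T − 39) = 0
(209.35 + 2491.3 + 36.11) T = 209.35×139 + 2491.3×39 + 36.11×39
T ≈ 46.65 °C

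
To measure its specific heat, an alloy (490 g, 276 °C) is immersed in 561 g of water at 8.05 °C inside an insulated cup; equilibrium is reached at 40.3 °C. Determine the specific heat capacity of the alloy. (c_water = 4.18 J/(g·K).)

c ≈ 0.655 J/(g·K)

m_s c (T_s − T_f) = m_water c_water (T_f − T_0):
490×c×(276 − 40.3) = 561×4.18×(40.3 − 8.05)
115493 c = 75626  ⇒  c ≈ 0.6548 J/(g·K)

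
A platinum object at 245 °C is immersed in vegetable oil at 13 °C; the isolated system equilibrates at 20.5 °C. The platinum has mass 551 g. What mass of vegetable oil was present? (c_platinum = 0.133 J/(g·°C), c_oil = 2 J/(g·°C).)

m ≈ 1100 g

Heat lost by the platinum = heat gained by the oil:
551×0.133×(245 − 20.5) = m×2×(20.5 − 13)
15 m = 16452  ⇒  m ≈ 1097 g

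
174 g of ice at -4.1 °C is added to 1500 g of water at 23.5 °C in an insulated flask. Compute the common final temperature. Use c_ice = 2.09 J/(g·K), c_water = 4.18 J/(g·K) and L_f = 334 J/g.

Heat gained plus heat lost sum to zero:
ice -4.1→0 °C: 174·2.09·4.1 = 1491
  latent heat to melt: 174·334 = 58116
  warm the meltwater: 727.32 T
  water cools: 1500·4.18·(T − 23.5) = 6270(T − 23.5)
6997.3 T = 147345 − 59607 = 87738
T ≈ 12.54 °C — above 0 °C, consistent with complete melting.

T_f ≈ 12.5 °C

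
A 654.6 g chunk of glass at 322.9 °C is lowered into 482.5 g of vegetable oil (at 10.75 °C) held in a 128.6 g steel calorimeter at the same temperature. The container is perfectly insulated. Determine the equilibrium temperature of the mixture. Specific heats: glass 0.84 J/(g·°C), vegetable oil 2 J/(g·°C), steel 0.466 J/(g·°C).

Heat gained plus heat lost sum to zero:
654.6*0.84*(T − 322.9) + 482.5*2*(T − 10.75) + 128.6*0.466*(T − 10.75) = 0
(549.86 + 965 + 59.93) T = 549.86*322.9 + 965*10.75 + 59.93*10.75
T = 188569/1574.8 ≈ 119.74 °C

T_f ≈ 119.7 °C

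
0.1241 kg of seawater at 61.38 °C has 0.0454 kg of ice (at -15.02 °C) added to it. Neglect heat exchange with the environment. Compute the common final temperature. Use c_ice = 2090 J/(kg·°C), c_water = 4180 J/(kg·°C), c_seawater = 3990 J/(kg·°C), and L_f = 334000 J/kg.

T_f ≈ 20.2 °C

Setting the total heat transfer to zero:
warm ice to 0 °C: 0.0454·2090·(0 − (-15.02)) = 1425.2
  fusion: m_ice L_f = 0.0454·334000 = 15164
  warm the meltwater: 189.77 T
  seawater: 495.16(T − 61.38)
684.93 T = 30393 − 16589 = 13804
T ≈ 20.15 °C (positive, so assuming full melt was valid).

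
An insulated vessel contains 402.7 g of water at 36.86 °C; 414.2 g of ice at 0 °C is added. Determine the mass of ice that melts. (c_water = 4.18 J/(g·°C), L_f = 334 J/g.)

m_melted ≈ 186 g

Heat available from the water dropping to 0 °C: 402.7·4.18·36.86 = 62046 J.
Melting all 414.2 g of ice would need 414.2·334 = 138343 J.
That's not enough to melt it all — equilibrium is at 0 °C with ice remaining.
Mass melted = 62046/334 ≈ 185.8 g.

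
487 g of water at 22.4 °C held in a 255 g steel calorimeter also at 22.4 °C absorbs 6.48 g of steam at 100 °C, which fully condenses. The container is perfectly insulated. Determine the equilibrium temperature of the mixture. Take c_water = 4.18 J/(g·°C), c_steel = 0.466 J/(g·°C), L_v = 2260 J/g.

T_f ≈ 30.1 °C

Sum of m c ΔT and latent-heat terms is zero:
steam→water at 100 °C releases m L_v = 6.48×2260 = 14645; condensate cools 100→T: 6.48×4.18×(T − 100) = 27.09(T − 100); water warms: 487×4.18×(T − 22.4) = 2035.7(T − 22.4); cup: 118.83(T − 22.4)
2181.6 T = 14645 + 2708.6 + 48261 = 65614
T ≈ 30.08 °C — below 100 °C, confirming all the steam condensed.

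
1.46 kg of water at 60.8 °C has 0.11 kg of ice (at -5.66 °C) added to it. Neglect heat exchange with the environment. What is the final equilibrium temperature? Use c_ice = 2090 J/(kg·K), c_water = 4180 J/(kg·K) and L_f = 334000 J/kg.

Net heat exchanged in the isolated system is zero:
ice -5.66→0 °C: 0.11×2090×5.66 = 1301.2; latent heat to melt: 0.11×334000 = 36740; meltwater 0→T: 0.11×4180×T = 459.8 T; water cools: 1.46×4180×(T − 60.8) = 6102.8(T − 60.8)
6562.6 T = 371050 − 38041 = 333009
T ≈ 50.74 °C. Since T > 0 °C, the all-ice-melts assumption holds.

T_f ≈ 50.7 °C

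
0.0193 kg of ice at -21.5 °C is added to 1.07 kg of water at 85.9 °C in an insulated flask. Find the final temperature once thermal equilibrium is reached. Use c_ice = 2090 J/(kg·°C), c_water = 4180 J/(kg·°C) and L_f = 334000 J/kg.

Taking heat into each body as positive, Σ m c ΔT = 0:
ice -21.5→0 °C: 0.0193·2090·21.5 = 867.25; latent heat to melt: 0.0193·334000 = 6446.2; meltwater 0→T: 0.0193·4180·T = 80.67 T; water: 4472.6(T − 85.9)
4553.3 T = 384196 − 7313.4 = 376883
T ≈ 82.77 °C (positive, so assuming full melt was valid).

T_f ≈ 82.8 °C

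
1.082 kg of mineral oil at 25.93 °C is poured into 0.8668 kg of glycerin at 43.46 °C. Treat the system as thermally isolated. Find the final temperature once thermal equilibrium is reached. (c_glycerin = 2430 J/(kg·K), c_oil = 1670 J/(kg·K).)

Conservation of energy gives ΣQ = 0:
0.8668*2430*(T − 43.46) + 1.082*1670*(T − 25.93) = 0
2106.3(T − 43.46) + 1806.9(T − 25.93) = 0
3913.3 T = 138395
T = 138395 / 3913.3 = 35.4 °C

T_f ≈ 35.4 °C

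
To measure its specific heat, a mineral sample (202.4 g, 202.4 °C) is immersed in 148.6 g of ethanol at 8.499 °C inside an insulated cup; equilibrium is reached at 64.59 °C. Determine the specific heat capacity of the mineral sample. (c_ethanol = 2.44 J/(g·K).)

c ≈ 0.729 J/(g·K)

Setting the total heat transfer to zero:
202.4×c×(64.59 − 202.4) + 148.6×2.44×(64.59 − 8.499) = 0
-27893 c = -20338
c = -20338/-27893 ≈ 0.7291 J/(g·K)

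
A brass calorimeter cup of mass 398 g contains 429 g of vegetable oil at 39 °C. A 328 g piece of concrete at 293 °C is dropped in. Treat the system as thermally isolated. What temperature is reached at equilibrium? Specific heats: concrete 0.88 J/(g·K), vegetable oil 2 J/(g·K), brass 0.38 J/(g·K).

T_f ≈ 95.5 °C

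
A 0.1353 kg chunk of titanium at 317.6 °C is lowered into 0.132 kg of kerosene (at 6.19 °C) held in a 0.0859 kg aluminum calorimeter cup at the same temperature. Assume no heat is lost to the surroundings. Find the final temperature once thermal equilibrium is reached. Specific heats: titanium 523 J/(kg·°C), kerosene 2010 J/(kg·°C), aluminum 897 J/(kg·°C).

T_f ≈ 59.5 °C

Taking heat into each body as positive, Σ m c ΔT = 0:
0.1353×523×(T − 317.6) + 0.132×2010×(T − 6.19) + 0.0859×897×(T − 6.19) = 0
70.76(T − 317.6) + 265.32(T − 6.19) + 77.05(T − 6.19) = 0
(70.76 + 265.32 + 77.05) T = 70.76×317.6 + 265.32×6.19 + 77.05×6.19
T = 24593 / 413.13 = 59.5 °C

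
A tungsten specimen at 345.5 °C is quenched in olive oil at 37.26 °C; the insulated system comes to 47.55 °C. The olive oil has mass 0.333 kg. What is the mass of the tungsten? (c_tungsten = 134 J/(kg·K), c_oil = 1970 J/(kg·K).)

Heat lost by the tungsten = heat gained by the oil:
m·134·(345.5 − 47.55) = 0.333·1970·(47.55 − 37.26)
39925 m = 6750.3  ⇒  m ≈ 0.1691 kg

m ≈ 0.169 kg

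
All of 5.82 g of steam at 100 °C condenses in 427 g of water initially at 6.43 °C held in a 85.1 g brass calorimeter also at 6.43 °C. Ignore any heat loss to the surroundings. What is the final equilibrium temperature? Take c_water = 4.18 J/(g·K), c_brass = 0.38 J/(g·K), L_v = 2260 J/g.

Taking heat into each body as positive, Σ m c ΔT = 0:
steam→water at 100 °C releases m L_v = 5.82·2260 = 13153; condensate cools 100→T: 5.82·4.18·(T − 100) = 24.33(T − 100); water warms: 427·4.18·(T − 6.43) = 1784.9(T − 6.43); brass cup: 85.1·0.38·(T − 6.43) = 32.34(T − 6.43)
1841.5 T = 13153 + 2432.8 + 11685 = 27271
T ≈ 14.81 °C — below 100 °C, confirming all the steam condensed.

T_f ≈ 14.8 °C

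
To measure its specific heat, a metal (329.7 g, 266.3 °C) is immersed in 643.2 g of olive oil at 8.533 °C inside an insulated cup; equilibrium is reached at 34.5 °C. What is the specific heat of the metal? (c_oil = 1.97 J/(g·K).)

Heat lost by the metal = heat gained by the oil:
329.7×c×(266.3 − 34.5) = 643.2×1.97×(34.5 − 8.533)
76424 c = 32903  ⇒  c ≈ 0.4305 J/(g·K)

c ≈ 0.431 J/(g·K)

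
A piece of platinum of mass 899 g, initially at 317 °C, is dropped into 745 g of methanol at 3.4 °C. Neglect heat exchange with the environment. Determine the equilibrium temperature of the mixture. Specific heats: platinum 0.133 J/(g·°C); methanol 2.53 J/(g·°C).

Taking heat into each body as positive, Σ m c ΔT = 0:
899·0.133·(T − 317) + 745·2.53·(T − 3.4) = 0
(119.57 + 1884.8) T = 119.57·317 + 1884.8·3.4
T = 44311/2004.4 ≈ 22.11 °C

T_f ≈ 22.1 °C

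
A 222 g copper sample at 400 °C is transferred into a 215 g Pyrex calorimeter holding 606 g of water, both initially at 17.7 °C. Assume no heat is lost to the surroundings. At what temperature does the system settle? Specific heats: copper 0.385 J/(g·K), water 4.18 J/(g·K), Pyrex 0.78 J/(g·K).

T_f = Σ m_i c_i T_i / Σ m_i c_i:
T_f = (85.47×400 + 2533.1×17.7 + 167.7×17.7) / (85.47 + 2533.1 + 167.7)
    = 81992 / 2786.2 ≈ 29.43 °C

T_f ≈ 29.4 °C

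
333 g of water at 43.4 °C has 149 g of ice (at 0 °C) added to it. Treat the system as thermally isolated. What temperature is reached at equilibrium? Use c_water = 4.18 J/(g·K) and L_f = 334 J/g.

T_f ≈ 5.3 °C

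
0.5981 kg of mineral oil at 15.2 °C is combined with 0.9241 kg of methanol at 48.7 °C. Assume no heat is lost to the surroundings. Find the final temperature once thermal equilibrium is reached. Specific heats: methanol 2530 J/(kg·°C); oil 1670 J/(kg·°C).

T_f ≈ 38.7 °C

Set heat shed by the hot body equal to heat absorbed by the cold body:
0.9241·2530·(48.7 − T) = 0.5981·1670·(T − 15.2)
2338(48.7 − T) = 998.83(T − 15.2)
3336.8 T = 129041  ⇒  T ≈ 38.67 °C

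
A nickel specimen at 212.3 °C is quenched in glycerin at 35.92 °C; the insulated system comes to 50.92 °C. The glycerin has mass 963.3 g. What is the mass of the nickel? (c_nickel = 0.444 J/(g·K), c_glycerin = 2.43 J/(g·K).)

|Q_nickel| = |Q_glycerin|:
m·0.444·(212.3 − 50.92) = 963.3·2.43·(50.92 − 35.92)
71.65 m = 35112  ⇒  m ≈ 490 g

m ≈ 490 g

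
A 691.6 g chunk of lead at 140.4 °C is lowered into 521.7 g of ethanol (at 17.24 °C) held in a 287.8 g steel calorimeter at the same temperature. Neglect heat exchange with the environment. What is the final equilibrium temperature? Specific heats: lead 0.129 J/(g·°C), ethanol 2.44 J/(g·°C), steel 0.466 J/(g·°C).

With ΣQ=0 the equilibrium temperature is the m·c-weighted mean:
T_f = (89.22×140.4 + 1272.9×17.24 + 134.11×17.24) / (89.22 + 1272.9 + 134.11)
    = 36784 / 1496.3 ≈ 24.58 °C

T_f ≈ 24.6 °C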